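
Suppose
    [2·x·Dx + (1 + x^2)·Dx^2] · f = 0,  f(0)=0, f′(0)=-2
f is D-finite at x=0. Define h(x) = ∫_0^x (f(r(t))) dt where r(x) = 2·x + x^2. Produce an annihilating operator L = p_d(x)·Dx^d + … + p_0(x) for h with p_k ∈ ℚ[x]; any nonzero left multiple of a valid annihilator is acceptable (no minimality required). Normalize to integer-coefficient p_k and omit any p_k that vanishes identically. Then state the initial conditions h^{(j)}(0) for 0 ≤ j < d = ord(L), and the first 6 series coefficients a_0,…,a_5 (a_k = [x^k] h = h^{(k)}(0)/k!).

L = (-1 + 8·x + 16·x^2 + 12·x^3 + 3·x^4)·Dx^2 + (1 + x + 4·x^2 + 8·x^3 + 5·x^4 + x^5)·Dx^3  (order 3).
h: a_k = 0, 0, -2, -2/3, 4/3, 8/5, …
ICs: h(0) = 0, h′(0) = 0, h′′(0) = -4.

f: a_k = 0, -2, 0, 2/3, 0, -2/5, …
Change of var in L_f (x↦r) gives L₀.
∫: right-multiply L₀ by Dx.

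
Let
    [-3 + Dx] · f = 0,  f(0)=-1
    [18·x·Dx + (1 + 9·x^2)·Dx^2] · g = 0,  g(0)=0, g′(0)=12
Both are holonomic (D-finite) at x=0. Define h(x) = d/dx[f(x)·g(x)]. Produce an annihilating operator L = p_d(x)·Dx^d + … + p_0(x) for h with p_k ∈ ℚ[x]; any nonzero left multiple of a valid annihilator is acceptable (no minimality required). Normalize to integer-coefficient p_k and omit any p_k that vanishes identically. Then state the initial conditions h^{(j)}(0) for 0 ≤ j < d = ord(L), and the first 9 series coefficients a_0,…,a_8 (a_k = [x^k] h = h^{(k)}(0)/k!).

f: a_k = -1, -3, -9/2, -9/2, -27/8, -81/40, -81/80, -243/560, -729/4480, …
g: a_k = 0, 12, 0, -36, 0, 972/5, 0, -8748/7, 0, …
Product ⇒ symmetric product L₀, ord ≤ 2.
Derive L from L₀ (diff closure).
L = (9 + 135·x - 243·x^2 + 243·x^3) + (-54·x + 108·x^2 - 162·x^3)·Dx + (-1 + 3·x - 9·x^2 + 27·x^3)·Dx^2  (order 2).
h: a_k = -12, -72, -54, 216, -729/2, -2673, 67797/20, 164754/7, -7551711/224, …
ICs: h(0) = -12, h′(0) = -72.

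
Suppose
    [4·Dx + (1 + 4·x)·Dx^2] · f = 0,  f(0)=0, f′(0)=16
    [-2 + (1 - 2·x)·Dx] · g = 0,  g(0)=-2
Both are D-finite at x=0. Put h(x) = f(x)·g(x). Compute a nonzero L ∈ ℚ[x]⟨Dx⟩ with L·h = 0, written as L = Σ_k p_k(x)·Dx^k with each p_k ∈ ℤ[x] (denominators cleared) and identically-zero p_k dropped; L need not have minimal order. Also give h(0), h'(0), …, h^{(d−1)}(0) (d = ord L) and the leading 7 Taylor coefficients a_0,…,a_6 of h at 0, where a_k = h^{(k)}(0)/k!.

L = 8 + 24·x·Dx + (-1 - 2·x + 8·x^2)·Dx^2  (order 2).
h: a_k = 0, -32, 0, -512/3, 512/3, -19456/15, 14336/5, …
ICs: h(0) = 0, h′(0) = -32.

f: a_k = 0, 16, -32, 256/3, -256, 4096/5, -8192/3, …
g: a_k = -2, -4, -8, -16, -32, -64, -128, …
f·g: L₀ = L_f ⊗_s L_g, ord ≤ 2·1.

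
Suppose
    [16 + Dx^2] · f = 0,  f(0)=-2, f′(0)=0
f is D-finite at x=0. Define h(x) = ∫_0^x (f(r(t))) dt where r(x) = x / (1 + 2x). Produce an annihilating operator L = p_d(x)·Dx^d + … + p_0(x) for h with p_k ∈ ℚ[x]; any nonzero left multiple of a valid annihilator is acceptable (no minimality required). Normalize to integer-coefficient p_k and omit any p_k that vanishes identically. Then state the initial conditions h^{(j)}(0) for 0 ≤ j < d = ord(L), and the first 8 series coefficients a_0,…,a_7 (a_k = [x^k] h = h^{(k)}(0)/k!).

f: a_k = -2, 0, 16, 0, -64/3, 0, 512/45, 0, …
Substitute x→r, Dx→(1/r')Dx; clear ⇒ L₀.
h=∫h₀ ⇒ L = L₀·Dx.
L = 16·Dx + (4 + 24·x + 48·x^2 + 32·x^3)·Dx^2 + (1 + 8·x + 24·x^2 + 32·x^3 + 16·x^4)·Dx^3  (order 3).
h: a_k = 0, -2, 0, 16/3, -16, 512/15, -512/9, 2816/45, …
ICs: h(0) = 0, h′(0) = -2, h′′(0) = 0.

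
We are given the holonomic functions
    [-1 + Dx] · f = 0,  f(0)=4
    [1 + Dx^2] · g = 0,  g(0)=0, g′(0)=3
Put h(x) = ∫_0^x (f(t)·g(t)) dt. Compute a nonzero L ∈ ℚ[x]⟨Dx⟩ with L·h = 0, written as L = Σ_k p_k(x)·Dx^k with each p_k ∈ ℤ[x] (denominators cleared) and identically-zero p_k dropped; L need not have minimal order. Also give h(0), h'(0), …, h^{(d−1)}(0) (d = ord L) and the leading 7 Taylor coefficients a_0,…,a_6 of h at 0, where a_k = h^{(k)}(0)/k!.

f: a_k = 4, 4, 2, 2/3, 1/6, 1/30, 1/180, …
g: a_k = 0, 3, 0, -1/2, 0, 1/40, 0, …
L₀ := L_f ⊗_s L_g (sym. prod.), ord ≤ 2.
h=∫h₀ ⇒ L = L₀·Dx.
L = 2·Dx - 2·Dx^2 + Dx^3  (order 3).
h: a_k = 0, 0, 6, 4, 1, 0, -1/15, …
ICs: h(0) = 0, h′(0) = 0, h′′(0) = 12.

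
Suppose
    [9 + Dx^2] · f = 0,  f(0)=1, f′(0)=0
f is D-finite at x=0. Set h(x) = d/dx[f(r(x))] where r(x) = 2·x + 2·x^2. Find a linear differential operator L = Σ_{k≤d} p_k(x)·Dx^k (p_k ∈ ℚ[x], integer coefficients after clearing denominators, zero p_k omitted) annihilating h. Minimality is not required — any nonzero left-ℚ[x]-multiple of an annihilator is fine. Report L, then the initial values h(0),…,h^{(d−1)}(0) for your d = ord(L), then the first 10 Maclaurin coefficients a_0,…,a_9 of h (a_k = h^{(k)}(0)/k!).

L = (48 + 288·x + 864·x^2 + 1152·x^3 + 576·x^4) + (-6 - 12·x)·Dx + (1 + 4·x + 4·x^2)·Dx^2  (order 2).
h: a_k = 0, -36, -108, 144, 1080, 7776/5, -6048/5, -245376/35, -303264/35, 62208/35, …
ICs: h(0) = 0, h′(0) = -36.

f: a_k = 1, 0, -9/2, 0, 27/8, 0, -81/80, 0, 729/4480, 0, …
Change of var in L_f (x↦r) gives L₀.
h₀' ⇒ L via d/dx closure of L₀.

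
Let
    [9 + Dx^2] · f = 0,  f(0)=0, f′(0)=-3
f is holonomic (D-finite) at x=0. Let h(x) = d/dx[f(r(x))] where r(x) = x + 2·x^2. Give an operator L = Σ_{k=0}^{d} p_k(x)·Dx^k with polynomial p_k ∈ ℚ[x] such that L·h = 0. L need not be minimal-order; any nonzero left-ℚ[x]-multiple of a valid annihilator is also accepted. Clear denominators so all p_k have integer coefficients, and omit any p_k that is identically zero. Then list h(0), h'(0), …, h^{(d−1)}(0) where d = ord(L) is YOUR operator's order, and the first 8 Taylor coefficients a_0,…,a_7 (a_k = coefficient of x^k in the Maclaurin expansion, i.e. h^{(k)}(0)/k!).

L = (57 + 144·x + 864·x^2 + 2304·x^3 + 2304·x^4) + (-12 - 48·x)·Dx + (1 + 8·x + 16·x^2)·Dx^2  (order 2).
h: a_k = -3, -12, 27/2, 108, 2079/8, 189/2, -45117/80, -6237/5, …
ICs: h(0) = -3, h′(0) = -12.

f: a_k = 0, -3, 0, 9/2, 0, -81/40, 0, 243/560, …
h₀=f(r): pull back L_f along r ⇒ L₀.
h₀' ⇒ L via d/dx closure of L₀.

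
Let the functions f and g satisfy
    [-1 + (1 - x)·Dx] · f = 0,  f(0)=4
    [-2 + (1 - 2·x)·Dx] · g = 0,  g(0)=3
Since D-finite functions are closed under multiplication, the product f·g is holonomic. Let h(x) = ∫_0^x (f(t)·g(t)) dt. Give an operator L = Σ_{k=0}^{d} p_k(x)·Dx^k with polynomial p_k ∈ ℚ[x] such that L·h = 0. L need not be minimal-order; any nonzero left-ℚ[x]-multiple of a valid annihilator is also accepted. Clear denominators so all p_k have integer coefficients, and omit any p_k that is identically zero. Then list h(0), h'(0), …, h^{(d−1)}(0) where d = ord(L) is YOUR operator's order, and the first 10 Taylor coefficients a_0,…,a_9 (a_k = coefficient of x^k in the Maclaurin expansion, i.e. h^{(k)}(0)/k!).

L = (-3 + 4·x)·Dx + (1 - 3·x + 2·x^2)·Dx^2  (order 2).
h: a_k = 0, 12, 18, 28, 45, 372/5, 126, 1524/7, 765/2, 2044/3, …
ICs: h(0) = 0, h′(0) = 12.

f: a_k = 4, 4, 4, 4, 4, 4, 4, 4, 4, 4, …
g: a_k = 3, 6, 12, 24, 48, 96, 192, 384, 768, 1536, …
f·g: L₀ = L_f ⊗_s L_g, ord ≤ 1·1.
h=∫₀ˣh₀: take L = L₀·Dx.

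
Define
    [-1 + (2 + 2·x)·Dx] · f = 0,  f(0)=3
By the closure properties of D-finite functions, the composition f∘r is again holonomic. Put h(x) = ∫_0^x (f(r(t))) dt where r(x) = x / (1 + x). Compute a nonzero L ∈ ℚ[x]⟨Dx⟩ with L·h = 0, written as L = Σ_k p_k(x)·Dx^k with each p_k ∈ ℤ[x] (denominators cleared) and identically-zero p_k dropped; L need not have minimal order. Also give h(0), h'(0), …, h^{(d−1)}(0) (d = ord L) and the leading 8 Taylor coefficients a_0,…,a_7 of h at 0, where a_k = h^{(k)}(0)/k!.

L = -Dx + (2 + 6·x + 4·x^2)·Dx^2  (order 2).
h: a_k = 0, 3, 3/4, -5/8, 39/64, -423/640, 399/512, -7059/7168, …
ICs: h(0) = 0, h′(0) = 3.

f: a_k = 3, 3/2, -3/8, 3/16, -15/128, 21/256, -63/1024, 99/2048, …
f∘r: x↦r, Dx↦Dx/r' in L_f ⇒ L₀.
h=∫h₀ ⇒ L = L₀·Dx.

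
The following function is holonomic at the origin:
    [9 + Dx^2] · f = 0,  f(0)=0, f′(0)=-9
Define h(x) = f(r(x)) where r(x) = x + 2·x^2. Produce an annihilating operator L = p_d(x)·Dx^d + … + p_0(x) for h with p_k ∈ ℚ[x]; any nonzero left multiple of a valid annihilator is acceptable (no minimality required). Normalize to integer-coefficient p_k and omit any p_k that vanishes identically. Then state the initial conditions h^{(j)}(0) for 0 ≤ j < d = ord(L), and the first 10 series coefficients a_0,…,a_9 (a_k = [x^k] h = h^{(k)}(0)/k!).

L = (9 + 108·x + 432·x^2 + 576·x^3) - 4·Dx + (1 + 4·x)·Dx^2  (order 2).
h: a_k = 0, -9, -18, 27/2, 81, 6237/40, 189/4, -135351/560, -18711/40, -1688121/4480, …
ICs: h(0) = 0, h′(0) = -9.

f: a_k = 0, -9, 0, 27/2, 0, -243/40, 0, 729/560, 0, -729/4480, …
f∘r: x↦r, Dx↦Dx/r' in L_f ⇒ L₀.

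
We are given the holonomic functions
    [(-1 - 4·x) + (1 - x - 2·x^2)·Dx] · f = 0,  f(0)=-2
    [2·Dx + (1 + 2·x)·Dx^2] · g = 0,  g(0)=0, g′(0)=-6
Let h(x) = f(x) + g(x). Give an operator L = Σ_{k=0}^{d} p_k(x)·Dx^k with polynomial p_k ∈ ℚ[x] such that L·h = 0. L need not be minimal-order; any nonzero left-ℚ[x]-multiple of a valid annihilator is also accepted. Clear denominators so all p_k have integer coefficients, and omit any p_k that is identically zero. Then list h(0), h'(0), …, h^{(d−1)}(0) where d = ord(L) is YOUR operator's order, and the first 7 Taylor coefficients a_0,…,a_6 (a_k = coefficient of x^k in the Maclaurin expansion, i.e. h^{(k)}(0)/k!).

L = (54 + 228·x + 432·x^2 + 288·x^3 + 192·x^4)·Dx + (11 + 124·x + 464·x^2 + 704·x^3 + 592·x^4 + 320·x^5)·Dx^2 + (-4 - 19·x - 17·x^2 + 42·x^3 + 116·x^4 + 136·x^5 + 64·x^6)·Dx^3  (order 3).
h: a_k = -2, -8, 0, -18, -10, -306/5, -54, …
ICs: h(0) = -2, h′(0) = -8, h′′(0) = 0.

f: a_k = -2, -2, -6, -10, -22, -42, -86, …
g: a_k = 0, -6, 6, -8, 12, -96/5, 32, …
Weyl lclm of L_f,L_g ⇒ L₀ (ord ≤ 3).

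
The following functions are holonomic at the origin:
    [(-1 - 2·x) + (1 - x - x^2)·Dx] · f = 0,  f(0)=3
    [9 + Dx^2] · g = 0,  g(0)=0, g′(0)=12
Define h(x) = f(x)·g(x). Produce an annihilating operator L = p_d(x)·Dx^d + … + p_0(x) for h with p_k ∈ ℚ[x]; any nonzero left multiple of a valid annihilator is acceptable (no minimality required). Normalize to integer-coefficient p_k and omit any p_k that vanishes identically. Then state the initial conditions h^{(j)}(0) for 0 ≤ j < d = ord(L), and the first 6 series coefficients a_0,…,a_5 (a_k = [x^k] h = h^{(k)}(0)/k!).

L = (-7 + 9·x + 9·x^2) + (2 + 4·x)·Dx + (-1 + x + x^2)·Dx^2  (order 2).
h: a_k = 0, 36, 36, 18, 54, 963/10, …
ICs: h(0) = 0, h′(0) = 36.

f: a_k = 3, 3, 6, 9, 15, 24, …
g: a_k = 0, 12, 0, -18, 0, 81/10, …
f·g: L₀ = L_f ⊗_s L_g, ord ≤ 1·2.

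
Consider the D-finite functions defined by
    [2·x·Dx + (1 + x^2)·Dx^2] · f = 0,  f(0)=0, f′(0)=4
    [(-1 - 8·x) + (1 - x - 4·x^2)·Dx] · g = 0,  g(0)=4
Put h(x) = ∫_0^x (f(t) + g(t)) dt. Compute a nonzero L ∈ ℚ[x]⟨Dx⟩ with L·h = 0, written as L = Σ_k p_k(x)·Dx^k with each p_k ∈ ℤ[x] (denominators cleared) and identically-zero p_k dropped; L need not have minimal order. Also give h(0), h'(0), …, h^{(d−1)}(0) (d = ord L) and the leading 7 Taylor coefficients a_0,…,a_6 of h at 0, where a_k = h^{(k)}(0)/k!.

L = (10 - 40·x - 478·x^2 - 864·x^3 - 2496·x^4 - 384·x^6)·Dx^2 + (-28 - 246·x - 316·x^2 - 1182·x^3 - 752·x^4 - 2048·x^5 - 48·x^6 - 384·x^7)·Dx^3 + (5 + 8·x + 32·x^2 - 104·x^3 - 197·x^4 - 128·x^5 - 288·x^6 - 16·x^7 - 64·x^8)·Dx^4  (order 4).
h: a_k = 0, 4, 4, 20/3, 26/3, 116/5, 652/15, …
ICs: h(0) = 0, h′(0) = 4, h′′(0) = 8, h′′′(0) = 40.

f: a_k = 0, 4, 0, -4/3, 0, 4/5, 0, …
g: a_k = 4, 4, 20, 36, 116, 260, 724, …
Sum ⇒ L₀ = lclm(L_f,L_g) in ℚ(x)⟨Dx⟩.
h=∫h₀ ⇒ L = L₀·Dx.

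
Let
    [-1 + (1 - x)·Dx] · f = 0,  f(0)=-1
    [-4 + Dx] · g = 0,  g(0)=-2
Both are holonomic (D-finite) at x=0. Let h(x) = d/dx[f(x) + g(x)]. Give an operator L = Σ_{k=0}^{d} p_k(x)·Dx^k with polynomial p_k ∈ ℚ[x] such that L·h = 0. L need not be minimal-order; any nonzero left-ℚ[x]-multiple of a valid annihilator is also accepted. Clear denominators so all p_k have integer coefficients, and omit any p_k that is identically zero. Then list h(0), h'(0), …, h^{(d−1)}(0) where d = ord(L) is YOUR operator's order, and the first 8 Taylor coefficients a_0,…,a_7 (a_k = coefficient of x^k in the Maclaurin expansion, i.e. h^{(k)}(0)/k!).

f: a_k = -1, -1, -1, -1, -1, -1, -1, -1, …
g: a_k = -2, -8, -16, -64/3, -64/3, -256/15, -512/45, -2048/315, …
h₀=f+g: left-lcm gives L₀, ord ≤ 2.
Differentiate: ansatz ord ≤ ord L₀ ⇒ L.
L = (-4 + 16·x) + (5 - 16·x + 8·x^2)·Dx + (-1 + 3·x - 2·x^2)·Dx^2  (order 2).
h: a_k = -9, -34, -67, -268/3, -271/3, -1114/15, -2363/45, -10712/315, …
ICs: h(0) = -9, h′(0) = -34.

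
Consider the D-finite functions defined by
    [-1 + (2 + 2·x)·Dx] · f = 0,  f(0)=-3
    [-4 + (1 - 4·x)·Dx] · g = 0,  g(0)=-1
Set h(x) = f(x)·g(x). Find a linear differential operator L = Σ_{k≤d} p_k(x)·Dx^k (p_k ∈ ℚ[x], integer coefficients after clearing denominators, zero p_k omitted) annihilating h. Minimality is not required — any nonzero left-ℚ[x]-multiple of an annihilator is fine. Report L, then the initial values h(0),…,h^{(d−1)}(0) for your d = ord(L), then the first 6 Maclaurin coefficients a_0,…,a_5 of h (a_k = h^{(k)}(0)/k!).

L = (9 + 4·x) + (-2 + 6·x + 8·x^2)·Dx  (order 1).
h: a_k = 3, 27/2, 429/8, 3435/16, 109905/128, 879261/256, …
ICs: h(0) = 3.

f: a_k = -3, -3/2, 3/8, -3/16, 15/128, -21/256, …
g: a_k = -1, -4, -16, -64, -256, -1024, …
h₀=f·g: eliminate ⇒ L₀, order ≤ 1·1.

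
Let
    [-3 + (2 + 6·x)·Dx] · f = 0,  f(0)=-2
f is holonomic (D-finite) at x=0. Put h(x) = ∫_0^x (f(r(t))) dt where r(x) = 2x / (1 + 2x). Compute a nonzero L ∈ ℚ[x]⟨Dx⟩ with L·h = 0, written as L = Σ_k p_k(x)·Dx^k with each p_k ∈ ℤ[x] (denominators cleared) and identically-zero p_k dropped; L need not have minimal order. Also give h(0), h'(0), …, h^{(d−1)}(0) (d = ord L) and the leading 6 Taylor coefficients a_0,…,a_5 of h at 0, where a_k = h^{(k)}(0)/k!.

L = -3·Dx + (1 + 10·x + 16·x^2)·Dx^2  (order 2).
h: a_k = 0, -2, -3, 7, -87/4, 1677/20, …
ICs: h(0) = 0, h′(0) = -2.

f: a_k = -2, -3, 9/4, -27/8, 405/64, -1701/128, …
L₀ from L_f via x↦r, Dx↦r'^{-1}Dx.
h=∫h₀ ⇒ L = L₀·Dx.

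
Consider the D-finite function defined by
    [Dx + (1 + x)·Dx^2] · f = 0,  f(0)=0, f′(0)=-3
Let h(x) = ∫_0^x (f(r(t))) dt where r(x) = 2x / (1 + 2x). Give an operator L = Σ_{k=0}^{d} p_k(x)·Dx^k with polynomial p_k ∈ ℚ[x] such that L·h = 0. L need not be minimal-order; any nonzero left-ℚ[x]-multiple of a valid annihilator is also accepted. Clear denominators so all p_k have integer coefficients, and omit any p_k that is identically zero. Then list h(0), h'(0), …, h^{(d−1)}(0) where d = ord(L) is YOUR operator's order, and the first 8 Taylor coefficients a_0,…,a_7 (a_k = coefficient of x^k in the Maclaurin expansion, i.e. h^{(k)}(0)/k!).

L = (6 + 16·x)·Dx^2 + (1 + 6·x + 8·x^2)·Dx^3  (order 3).
h: a_k = 0, 0, -3, 6, -14, 36, -496/5, 288, …
ICs: h(0) = 0, h′(0) = 0, h′′(0) = -6.

f: a_k = 0, -3, 3/2, -1, 3/4, -3/5, 1/2, -3/7, …
h₀=f(r): pull back L_f along r ⇒ L₀.
h=∫h₀ ⇒ L = L₀·Dx.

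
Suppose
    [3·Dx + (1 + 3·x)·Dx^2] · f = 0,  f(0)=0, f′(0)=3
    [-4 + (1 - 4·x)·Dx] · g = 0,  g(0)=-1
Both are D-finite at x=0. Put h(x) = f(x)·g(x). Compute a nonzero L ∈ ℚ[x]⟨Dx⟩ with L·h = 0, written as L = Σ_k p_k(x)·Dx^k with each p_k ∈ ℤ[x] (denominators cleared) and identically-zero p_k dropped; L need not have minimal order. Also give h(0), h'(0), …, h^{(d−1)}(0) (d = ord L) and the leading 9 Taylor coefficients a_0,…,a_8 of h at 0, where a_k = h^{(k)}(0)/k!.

L = 12 + (5 + 36·x)·Dx + (-1 + x + 12·x^2)·Dx^2  (order 2).
h: a_k = 0, -3, -15/2, -39, -543/4, -2958/5, -22449/10, -325221/35, -10177437/280, …
ICs: h(0) = 0, h′(0) = -3.

f: a_k = 0, 3, -9/2, 9, -81/4, 243/5, -243/2, 2187/7, -6561/8, …
g: a_k = -1, -4, -16, -64, -256, -1024, -4096, -16384, -65536, …
Product ⇒ symmetric product L₀, ord ≤ 2.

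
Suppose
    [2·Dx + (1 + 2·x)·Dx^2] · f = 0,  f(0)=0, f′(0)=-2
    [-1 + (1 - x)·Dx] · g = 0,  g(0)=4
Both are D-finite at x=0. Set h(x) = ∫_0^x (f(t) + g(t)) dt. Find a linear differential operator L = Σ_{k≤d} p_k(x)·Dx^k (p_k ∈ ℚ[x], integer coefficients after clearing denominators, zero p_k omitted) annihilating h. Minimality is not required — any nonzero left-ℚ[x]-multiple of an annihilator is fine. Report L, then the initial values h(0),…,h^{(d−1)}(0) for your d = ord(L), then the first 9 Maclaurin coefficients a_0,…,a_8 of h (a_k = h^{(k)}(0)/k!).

f: a_k = 0, -2, 2, -8/3, 4, -32/5, 32/3, -128/7, 32, …
g: a_k = 4, 4, 4, 4, 4, 4, 4, 4, 4, …
Weyl lclm of L_f,L_g ⇒ L₀ (ord ≤ 3).
∫: right-multiply L₀ by Dx.
L = (-14 - 4·x)·Dx^2 + (1 - 20·x - 8·x^2)·Dx^3 + (2 + 3·x - 3·x^2 - 2·x^3)·Dx^4  (order 4).
h: a_k = 0, 4, 1, 2, 1/3, 8/5, -2/5, 44/21, -25/14, …
ICs: h(0) = 0, h′(0) = 4, h′′(0) = 2, h′′′(0) = 12.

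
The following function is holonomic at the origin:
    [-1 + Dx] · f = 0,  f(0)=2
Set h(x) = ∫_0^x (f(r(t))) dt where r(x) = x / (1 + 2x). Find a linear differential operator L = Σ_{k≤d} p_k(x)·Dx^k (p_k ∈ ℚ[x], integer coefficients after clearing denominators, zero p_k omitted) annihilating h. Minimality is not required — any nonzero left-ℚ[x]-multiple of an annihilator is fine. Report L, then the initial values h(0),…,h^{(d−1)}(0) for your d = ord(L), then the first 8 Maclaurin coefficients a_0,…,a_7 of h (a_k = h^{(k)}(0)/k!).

f: a_k = 2, 2, 1, 1/3, 1/12, 1/60, 1/360, 1/2520, …
Change of var in L_f (x↦r) gives L₀.
h=∫h₀ ⇒ L = L₀·Dx.
L = -Dx + (1 + 4·x + 4·x^2)·Dx^2  (order 2).
h: a_k = 0, 2, 1, -1, 13/12, -71/60, 49/40, -2699/2520, …
ICs: h(0) = 0, h′(0) = 2.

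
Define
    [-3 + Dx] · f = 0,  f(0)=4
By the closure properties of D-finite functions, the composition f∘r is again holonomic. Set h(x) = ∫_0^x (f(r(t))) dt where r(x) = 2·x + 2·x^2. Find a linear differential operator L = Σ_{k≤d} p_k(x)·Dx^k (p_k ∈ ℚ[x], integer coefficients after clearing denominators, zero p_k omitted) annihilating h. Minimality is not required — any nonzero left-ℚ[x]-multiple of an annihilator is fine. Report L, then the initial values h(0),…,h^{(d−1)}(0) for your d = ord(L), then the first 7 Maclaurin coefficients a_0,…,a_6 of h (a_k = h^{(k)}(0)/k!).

L = (-6 - 12·x)·Dx + Dx^2  (order 2).
h: a_k = 0, 4, 12, 32, 72, 144, 1296/5, …
ICs: h(0) = 0, h′(0) = 4.

f: a_k = 4, 12, 18, 18, 27/2, 81/10, 81/20, …
Change of var in L_f (x↦r) gives L₀.
h=∫₀ˣh₀: take L = L₀·Dx.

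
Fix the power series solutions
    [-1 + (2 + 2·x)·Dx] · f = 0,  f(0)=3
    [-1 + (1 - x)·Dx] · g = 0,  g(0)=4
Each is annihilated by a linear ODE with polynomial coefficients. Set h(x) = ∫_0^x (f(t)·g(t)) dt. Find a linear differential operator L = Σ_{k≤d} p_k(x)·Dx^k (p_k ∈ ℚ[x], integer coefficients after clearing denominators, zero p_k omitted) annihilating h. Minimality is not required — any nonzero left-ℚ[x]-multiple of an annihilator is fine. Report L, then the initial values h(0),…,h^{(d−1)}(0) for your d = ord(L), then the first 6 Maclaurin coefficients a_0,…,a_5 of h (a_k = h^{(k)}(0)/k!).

L = (3 + x)·Dx + (-2 + 2·x^2)·Dx^2  (order 2).
h: a_k = 0, 12, 9, 11/2, 69/16, 537/160, …
ICs: h(0) = 0, h′(0) = 12.

f: a_k = 3, 3/2, -3/8, 3/16, -15/128, 21/256, …
g: a_k = 4, 4, 4, 4, 4, 4, …
Product ⇒ symmetric product L₀, ord ≤ 1.
h=∫h₀ ⇒ L = L₀·Dx.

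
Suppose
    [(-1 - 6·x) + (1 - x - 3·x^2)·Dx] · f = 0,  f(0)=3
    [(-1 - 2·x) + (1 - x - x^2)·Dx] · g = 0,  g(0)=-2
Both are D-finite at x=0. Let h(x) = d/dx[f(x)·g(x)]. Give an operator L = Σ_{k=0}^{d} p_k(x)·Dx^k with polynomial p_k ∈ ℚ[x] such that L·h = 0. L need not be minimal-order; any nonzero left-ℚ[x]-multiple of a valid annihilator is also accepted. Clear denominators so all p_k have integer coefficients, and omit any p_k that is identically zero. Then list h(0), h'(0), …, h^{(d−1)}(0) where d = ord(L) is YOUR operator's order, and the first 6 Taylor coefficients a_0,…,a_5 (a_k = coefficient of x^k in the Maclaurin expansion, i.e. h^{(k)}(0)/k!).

f: a_k = 3, 3, 12, 21, 57, 120, …
g: a_k = -2, -2, -4, -6, -10, -16, …
Sym-product of L_f,L_g gives L₀ (≤ ord 1).
h₀' ⇒ L via d/dx closure of L₀.
L = (7 + 6·x - 15·x^2 - 108·x^3 + 15·x^4 + 180·x^5 + 90·x^6) + (-1 - x + 15·x^2 - x^3 - 45·x^4 - 3·x^5 + 42·x^6 + 18·x^7)·Dx  (order 1).
h: a_k = -12, -84, -288, -1008, -2940, -8532, …
ICs: h(0) = -12.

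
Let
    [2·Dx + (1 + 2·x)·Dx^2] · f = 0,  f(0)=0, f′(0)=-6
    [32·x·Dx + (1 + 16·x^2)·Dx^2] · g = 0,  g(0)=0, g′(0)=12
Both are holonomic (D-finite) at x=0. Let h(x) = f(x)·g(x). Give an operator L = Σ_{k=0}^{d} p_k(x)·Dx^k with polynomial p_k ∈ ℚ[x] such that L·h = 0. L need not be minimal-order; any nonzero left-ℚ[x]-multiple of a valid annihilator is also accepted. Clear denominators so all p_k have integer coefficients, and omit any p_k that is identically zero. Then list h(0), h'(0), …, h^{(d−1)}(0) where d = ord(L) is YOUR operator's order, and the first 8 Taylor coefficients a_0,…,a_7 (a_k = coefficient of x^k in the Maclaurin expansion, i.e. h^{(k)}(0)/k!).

f: a_k = 0, -6, 6, -8, 12, -96/5, 32, -384/7, …
g: a_k = 0, 12, 0, -64, 0, 3072/5, 0, -49152/7, …
Product ⇒ symmetric product L₀, ord ≤ 4.
L = (2304 + 8960·x + 114688·x^2 + 552960·x^3 + 983040·x^4 + 851968·x^5 + 1048576·x^7)·Dx + (1032 + 14720·x + 111872·x^2 + 616448·x^3 + 1884160·x^4 + 3047424·x^5 + 2293760·x^6 + 1572864·x^7 + 3670016·x^8)·Dx^2 + (72 + 2512·x + 19968·x^2 + 99072·x^3 + 393216·x^4 + 1019904·x^5 + 1572864·x^6 + 1376256·x^7 + 1572864·x^8 + 2097152·x^9)·Dx^3 + (17 + 132·x + 964·x^2 + 4864·x^3 + 18432·x^4 + 55296·x^5 + 129024·x^6 + 196608·x^7 + 196608·x^8 + 262144·x^9 + 262144·x^10)·Dx^4  (order 4).
h: a_k = 0, 0, -72, 72, 288, -240, -17024/5, 16512/5, …
ICs: h(0) = 0, h′(0) = 0, h′′(0) = -144, h′′′(0) = 432.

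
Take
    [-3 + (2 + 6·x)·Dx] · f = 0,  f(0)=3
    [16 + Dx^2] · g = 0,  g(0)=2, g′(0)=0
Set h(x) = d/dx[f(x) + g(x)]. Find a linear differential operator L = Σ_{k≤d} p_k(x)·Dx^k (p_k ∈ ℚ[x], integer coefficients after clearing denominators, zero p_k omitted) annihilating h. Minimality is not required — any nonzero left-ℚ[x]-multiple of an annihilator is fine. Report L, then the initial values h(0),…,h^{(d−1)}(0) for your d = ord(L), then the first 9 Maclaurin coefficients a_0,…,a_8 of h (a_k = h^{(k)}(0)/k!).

L = (-9552 - 18432·x - 27648·x^2) + (-2912 - 21024·x - 55296·x^2 - 55296·x^3)·Dx + (-597 - 1152·x - 1728·x^2)·Dx^2 + (-182 - 1314·x - 3456·x^2 - 3456·x^3)·Dx^3  (order 3).
h: a_k = 9/2, -155/4, 243/16, 4547/96, 25515/256, -2591003/7680, 1515591/2048, -2626307773/1290240, 379980315/65536, …
ICs: h(0) = 9/2, h′(0) = -155/4, h′′(0) = 243/8.

f: a_k = 3, 9/2, -27/8, 81/16, -1215/128, 5103/256, -45927/1024, 216513/2048, -8444007/32768, …
g: a_k = 2, 0, -16, 0, 64/3, 0, -512/45, 0, 1024/315, …
f+g: L₀ = lclm(L_f,L_g), ord ≤ 1+2.
h₀' ⇒ L via d/dx closure of L₀.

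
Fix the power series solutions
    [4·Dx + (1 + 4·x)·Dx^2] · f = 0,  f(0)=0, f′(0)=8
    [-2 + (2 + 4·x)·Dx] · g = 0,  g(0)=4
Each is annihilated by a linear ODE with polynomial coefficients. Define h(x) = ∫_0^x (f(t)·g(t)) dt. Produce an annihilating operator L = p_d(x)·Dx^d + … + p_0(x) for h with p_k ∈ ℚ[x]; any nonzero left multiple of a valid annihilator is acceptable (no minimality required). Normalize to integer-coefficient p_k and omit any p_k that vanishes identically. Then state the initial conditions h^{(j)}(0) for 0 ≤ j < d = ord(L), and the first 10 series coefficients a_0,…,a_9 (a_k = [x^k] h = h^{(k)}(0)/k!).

L = (-1 + 4·x)·Dx + (2 + 4·x)·Dx^2 + (1 + 8·x + 20·x^2 + 16·x^3)·Dx^3  (order 3).
h: a_k = 0, 0, 16, -32/3, 68/3, -176/3, 7418/45, -17068/35, 209709/140, -1492478/315, …
ICs: h(0) = 0, h′(0) = 0, h′′(0) = 32.

f: a_k = 0, 8, -16, 128/3, -128, 2048/5, -4096/3, 32768/7, -16384, 524288/9, …
g: a_k = 4, 4, -2, 2, -5/2, 7/2, -21/4, 33/4, -429/32, 715/32, …
L₀ := L_f ⊗_s L_g (sym. prod.), ord ≤ 2.
h=∫₀ˣh₀: take L = L₀·Dx.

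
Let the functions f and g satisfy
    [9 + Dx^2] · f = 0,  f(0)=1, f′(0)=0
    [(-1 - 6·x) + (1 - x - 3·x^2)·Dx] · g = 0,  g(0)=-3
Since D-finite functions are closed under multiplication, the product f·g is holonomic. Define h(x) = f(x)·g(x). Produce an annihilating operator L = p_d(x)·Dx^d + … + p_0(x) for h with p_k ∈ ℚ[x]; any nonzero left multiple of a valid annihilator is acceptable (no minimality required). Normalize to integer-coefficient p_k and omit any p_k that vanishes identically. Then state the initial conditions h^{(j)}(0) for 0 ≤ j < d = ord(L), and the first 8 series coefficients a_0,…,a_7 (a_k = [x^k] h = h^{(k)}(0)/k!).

f: a_k = 1, 0, -9/2, 0, 27/8, 0, -81/80, 0, …
g: a_k = -3, -3, -12, -21, -57, -120, -291, -651, …
Sym-product of L_f,L_g gives L₀ (≤ ord 2).
L = (-3 + 9·x + 27·x^2) + (2 + 12·x)·Dx + (-1 + x + 3·x^2)·Dx^2  (order 2).
h: a_k = -3, -3, 3/2, -15/2, -105/8, -285/8, -5757/80, -14307/80, …
ICs: h(0) = -3, h′(0) = -3.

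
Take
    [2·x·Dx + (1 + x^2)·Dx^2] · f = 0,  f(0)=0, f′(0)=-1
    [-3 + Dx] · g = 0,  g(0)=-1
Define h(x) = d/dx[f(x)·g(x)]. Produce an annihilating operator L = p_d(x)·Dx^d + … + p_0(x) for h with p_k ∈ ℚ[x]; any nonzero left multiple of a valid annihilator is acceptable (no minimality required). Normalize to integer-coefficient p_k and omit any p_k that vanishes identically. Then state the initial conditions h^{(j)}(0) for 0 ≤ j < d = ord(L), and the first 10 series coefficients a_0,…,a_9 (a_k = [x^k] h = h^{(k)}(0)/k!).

f: a_k = 0, -1, 0, 1/3, 0, -1/5, 0, 1/7, 0, -1/9, …
g: a_k = -1, -3, -9/2, -9/2, -27/8, -81/40, -81/80, -243/560, -729/4480, -243/4480, …
Product ⇒ symmetric product L₀, ord ≤ 2.
h=h₀': d/dx-closure on L₀ ⇒ L.
L = (21 - 36·x + 72·x^2 - 36·x^3 + 27·x^4) + (-16 + 18·x - 42·x^2 + 18·x^3 - 18·x^4)·Dx + (3 - 2·x + 6·x^2 - 2·x^3 + 3·x^4)·Dx^2  (order 2).
h: a_k = 1, 6, 25/2, 14, 83/8, 27/4, 361/80, 129/70, -1271/4480, 341/6720, …
ICs: h(0) = 1, h′(0) = 6.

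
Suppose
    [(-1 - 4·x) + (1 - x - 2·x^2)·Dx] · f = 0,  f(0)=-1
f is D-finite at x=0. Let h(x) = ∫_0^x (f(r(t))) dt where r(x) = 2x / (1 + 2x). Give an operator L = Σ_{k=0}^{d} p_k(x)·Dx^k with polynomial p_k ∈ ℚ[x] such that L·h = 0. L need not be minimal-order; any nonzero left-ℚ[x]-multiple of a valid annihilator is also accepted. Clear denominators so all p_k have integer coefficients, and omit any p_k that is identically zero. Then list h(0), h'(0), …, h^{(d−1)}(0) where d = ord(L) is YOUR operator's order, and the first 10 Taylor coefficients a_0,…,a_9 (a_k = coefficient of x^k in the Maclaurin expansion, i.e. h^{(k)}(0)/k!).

L = (2 + 20·x)·Dx + (-1 - 4·x + 4·x^2 + 16·x^3)·Dx^2  (order 2).
h: a_k = 0, -1, -1, -8/3, 0, -64/5, 64/3, -768/7, 320, -11264/9, …
ICs: h(0) = 0, h′(0) = -1.

f: a_k = -1, -1, -3, -5, -11, -21, -43, -85, -171, -341, …
f∘r: x↦r, Dx↦Dx/r' in L_f ⇒ L₀.
Integrate: L := L₀·Dx.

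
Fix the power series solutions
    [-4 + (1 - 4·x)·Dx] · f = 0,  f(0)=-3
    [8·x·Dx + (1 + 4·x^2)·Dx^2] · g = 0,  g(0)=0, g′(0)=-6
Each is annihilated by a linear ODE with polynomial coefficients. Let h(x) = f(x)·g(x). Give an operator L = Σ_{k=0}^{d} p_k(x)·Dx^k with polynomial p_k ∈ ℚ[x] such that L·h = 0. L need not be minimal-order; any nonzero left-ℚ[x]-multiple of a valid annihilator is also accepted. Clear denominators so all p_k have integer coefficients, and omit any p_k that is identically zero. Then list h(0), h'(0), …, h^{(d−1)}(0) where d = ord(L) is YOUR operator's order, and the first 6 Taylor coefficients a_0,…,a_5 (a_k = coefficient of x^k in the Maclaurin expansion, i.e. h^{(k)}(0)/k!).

L = 32·x + (8 - 8·x + 64·x^2)·Dx + (-1 + 4·x - 4·x^2 + 16·x^3)·Dx^2  (order 2).
h: a_k = 0, 18, 72, 264, 1056, 21408/5, …
ICs: h(0) = 0, h′(0) = 18.

f: a_k = -3, -12, -48, -192, -768, -3072, …
g: a_k = 0, -6, 0, 8, 0, -96/5, …
L₀ := L_f ⊗_s L_g (sym. prod.), ord ≤ 2.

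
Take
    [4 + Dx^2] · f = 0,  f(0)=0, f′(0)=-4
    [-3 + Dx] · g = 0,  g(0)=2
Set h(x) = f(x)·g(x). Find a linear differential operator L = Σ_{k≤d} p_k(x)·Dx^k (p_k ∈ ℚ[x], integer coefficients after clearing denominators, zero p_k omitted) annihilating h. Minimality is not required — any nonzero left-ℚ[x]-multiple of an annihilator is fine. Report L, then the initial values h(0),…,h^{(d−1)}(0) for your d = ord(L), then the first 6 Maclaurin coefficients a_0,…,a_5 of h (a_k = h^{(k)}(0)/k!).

f: a_k = 0, -4, 0, 8/3, 0, -8/15, …
g: a_k = 2, 6, 9, 9, 27/4, 81/20, …
f·g: L₀ = L_f ⊗_s L_g, ord ≤ 2·1.
L = 13 - 6·Dx + Dx^2  (order 2).
h: a_k = 0, -8, -24, -92/3, -20, -61/15, …
ICs: h(0) = 0, h′(0) = -8.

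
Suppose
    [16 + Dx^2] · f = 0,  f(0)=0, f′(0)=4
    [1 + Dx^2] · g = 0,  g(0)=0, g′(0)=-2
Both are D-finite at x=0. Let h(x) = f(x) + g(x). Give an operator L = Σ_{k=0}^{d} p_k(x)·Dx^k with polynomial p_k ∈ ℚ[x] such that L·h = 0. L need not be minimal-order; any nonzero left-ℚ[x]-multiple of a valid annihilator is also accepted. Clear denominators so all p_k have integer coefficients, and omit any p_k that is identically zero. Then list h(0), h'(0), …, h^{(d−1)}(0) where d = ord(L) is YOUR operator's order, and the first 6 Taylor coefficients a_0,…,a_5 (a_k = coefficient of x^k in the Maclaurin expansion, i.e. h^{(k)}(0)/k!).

f: a_k = 0, 4, 0, -32/3, 0, 128/15, …
g: a_k = 0, -2, 0, 1/3, 0, -1/60, …
Weyl lclm of L_f,L_g ⇒ L₀ (ord ≤ 4).
L = 16 + 17·Dx^2 + Dx^4  (order 4).
h: a_k = 0, 2, 0, -31/3, 0, 511/60, …
ICs: h(0) = 0, h′(0) = 2, h′′(0) = 0, h′′′(0) = -62.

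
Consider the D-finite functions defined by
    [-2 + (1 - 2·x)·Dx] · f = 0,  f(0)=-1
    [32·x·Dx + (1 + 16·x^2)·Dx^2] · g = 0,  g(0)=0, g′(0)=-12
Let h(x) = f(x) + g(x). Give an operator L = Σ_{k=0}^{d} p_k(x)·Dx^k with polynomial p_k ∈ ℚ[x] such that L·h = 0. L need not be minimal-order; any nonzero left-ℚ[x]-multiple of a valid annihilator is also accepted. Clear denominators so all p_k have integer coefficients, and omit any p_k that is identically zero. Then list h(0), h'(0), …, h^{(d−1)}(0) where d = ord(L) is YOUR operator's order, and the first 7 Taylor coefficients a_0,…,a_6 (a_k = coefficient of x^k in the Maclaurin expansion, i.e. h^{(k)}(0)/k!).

L = (-32 + 256·x + 1536·x^2)·Dx + (14 - 32·x - 160·x^2 + 1536·x^3)·Dx^2 + (-1 - 6·x - 96·x^3 + 256·x^4)·Dx^3  (order 3).
h: a_k = -1, -14, -4, 56, -16, -3232/5, -64, …
ICs: h(0) = -1, h′(0) = -14, h′′(0) = -8.

f: a_k = -1, -2, -4, -8, -16, -32, -64, …
g: a_k = 0, -12, 0, 64, 0, -3072/5, 0, …
Sum ⇒ L₀ = lclm(L_f,L_g) in ℚ(x)⟨Dx⟩.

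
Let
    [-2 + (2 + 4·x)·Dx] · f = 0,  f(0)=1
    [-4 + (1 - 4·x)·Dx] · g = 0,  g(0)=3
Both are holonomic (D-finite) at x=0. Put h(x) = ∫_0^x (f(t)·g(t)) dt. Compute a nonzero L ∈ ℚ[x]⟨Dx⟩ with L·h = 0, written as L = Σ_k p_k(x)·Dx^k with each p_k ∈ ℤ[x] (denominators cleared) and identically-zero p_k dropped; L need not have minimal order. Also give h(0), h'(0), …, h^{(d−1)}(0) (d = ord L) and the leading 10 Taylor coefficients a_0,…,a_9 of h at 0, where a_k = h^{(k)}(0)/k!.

L = (5 + 4·x)·Dx + (-1 + 2·x + 8·x^2)·Dx^2  (order 2).
h: a_k = 0, 3, 15/2, 39/2, 471/8, 7521/40, 10035/16, 240777/112, 963207/128, 3424593/128, …
ICs: h(0) = 0, h′(0) = 3.

f: a_k = 1, 1, -1/2, 1/2, -5/8, 7/8, -21/16, 33/16, -429/128, 715/128, …
g: a_k = 3, 12, 48, 192, 768, 3072, 12288, 49152, 196608, 786432, …
f·g: L₀ = L_f ⊗_s L_g, ord ≤ 1·1.
h=∫₀ˣh₀: take L = L₀·Dx.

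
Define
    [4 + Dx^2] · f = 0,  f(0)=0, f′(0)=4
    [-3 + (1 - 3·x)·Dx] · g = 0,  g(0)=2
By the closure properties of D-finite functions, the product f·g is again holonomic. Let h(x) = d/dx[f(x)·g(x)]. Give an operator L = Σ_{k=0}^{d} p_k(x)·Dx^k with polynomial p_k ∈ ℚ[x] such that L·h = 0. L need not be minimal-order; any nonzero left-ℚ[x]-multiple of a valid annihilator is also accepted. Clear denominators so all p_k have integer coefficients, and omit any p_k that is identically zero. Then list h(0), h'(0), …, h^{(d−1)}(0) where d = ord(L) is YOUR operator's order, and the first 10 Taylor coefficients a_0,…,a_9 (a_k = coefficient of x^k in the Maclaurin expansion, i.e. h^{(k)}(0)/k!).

f: a_k = 0, 4, 0, -8/3, 0, 8/15, 0, -16/315, 0, 8/2835, …
g: a_k = 2, 6, 18, 54, 162, 486, 1458, 4374, 13122, 39366, …
h₀=f·g: eliminate ⇒ L₀, order ≤ 2·1.
h₀' ⇒ L via d/dx closure of L₀.
L = (-14 - 24·x + 36·x^2) + (-6 + 18·x)·Dx + (1 - 6·x + 9·x^2)·Dx^2  (order 2).
h: a_k = 8, 48, 200, 800, 9016/3, 54096/5, 1703992/45, 13631936/105, 19717624/45, 39435248/27, …
ICs: h(0) = 8, h′(0) = 48.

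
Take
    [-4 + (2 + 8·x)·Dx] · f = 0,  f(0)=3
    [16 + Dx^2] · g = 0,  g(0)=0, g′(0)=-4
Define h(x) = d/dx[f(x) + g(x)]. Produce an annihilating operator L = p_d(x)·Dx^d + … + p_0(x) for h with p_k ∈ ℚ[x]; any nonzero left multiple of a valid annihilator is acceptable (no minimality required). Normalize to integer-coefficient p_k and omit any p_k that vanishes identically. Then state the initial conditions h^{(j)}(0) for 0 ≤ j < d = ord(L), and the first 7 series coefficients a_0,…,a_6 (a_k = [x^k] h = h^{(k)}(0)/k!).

f: a_k = 3, 6, -6, 12, -30, 84, -252, …
g: a_k = 0, -4, 0, 32/3, 0, -128/15, 0, …
L₀ := lclm(L_f,L_g); ord L₀ ≤ 1+2.
h₀' ⇒ L via d/dx closure of L₀.
L = (-608 - 1024·x - 2048·x^2) + (-112 - 960·x - 3072·x^2 - 4096·x^3)·Dx + (-38 - 64·x - 128·x^2)·Dx^2 + (-7 - 60·x - 192·x^2 - 256·x^3)·Dx^3  (order 3).
h: a_k = 2, -12, 68, -120, 1132/3, -1512, 250504/45, …
ICs: h(0) = 2, h′(0) = -12, h′′(0) = 136.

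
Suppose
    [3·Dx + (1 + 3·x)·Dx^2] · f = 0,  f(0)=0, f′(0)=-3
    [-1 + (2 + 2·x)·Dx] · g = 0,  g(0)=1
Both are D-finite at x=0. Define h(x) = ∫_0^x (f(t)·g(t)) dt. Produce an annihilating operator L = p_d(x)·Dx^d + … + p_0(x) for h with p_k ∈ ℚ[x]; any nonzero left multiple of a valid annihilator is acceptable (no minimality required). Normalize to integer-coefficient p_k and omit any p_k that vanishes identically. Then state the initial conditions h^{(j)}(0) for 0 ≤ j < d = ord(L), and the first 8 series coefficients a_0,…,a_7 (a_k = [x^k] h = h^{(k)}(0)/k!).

f: a_k = 0, -3, 9/2, -9, 81/4, -243/5, 243/2, -2187/7, …
g: a_k = 1, 1/2, -1/8, 1/16, -5/128, 7/256, -21/1024, 33/2048, …
f·g: L₀ = L_f ⊗_s L_g, ord ≤ 2·1.
Integrate: L := L₀·Dx.
L = (-3 + 3·x)·Dx + (8 + 8·x)·Dx^2 + (4 + 20·x + 28·x^2 + 12·x^3)·Dx^3  (order 3).
h: a_k = 0, 0, -3/2, 1, -51/32, 3, -7883/1280, 60063/4480, …
ICs: h(0) = 0, h′(0) = 0, h′′(0) = -3.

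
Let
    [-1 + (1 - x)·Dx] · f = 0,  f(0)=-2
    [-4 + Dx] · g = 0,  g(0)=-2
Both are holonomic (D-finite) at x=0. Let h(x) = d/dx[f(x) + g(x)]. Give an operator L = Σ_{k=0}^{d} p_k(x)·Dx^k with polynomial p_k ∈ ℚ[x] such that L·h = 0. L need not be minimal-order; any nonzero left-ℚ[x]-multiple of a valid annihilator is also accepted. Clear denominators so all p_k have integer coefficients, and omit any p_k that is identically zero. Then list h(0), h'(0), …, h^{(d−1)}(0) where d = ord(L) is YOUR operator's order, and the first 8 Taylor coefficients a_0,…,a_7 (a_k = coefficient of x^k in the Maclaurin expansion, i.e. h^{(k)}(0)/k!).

f: a_k = -2, -2, -2, -2, -2, -2, -2, -2, …
g: a_k = -2, -8, -16, -64/3, -64/3, -256/15, -512/45, -2048/315, …
f+g: L₀ = lclm(L_f,L_g), ord ≤ 1+1.
Differentiate: ansatz ord ≤ ord L₀ ⇒ L.
L = (-4 + 16·x) + (5 - 16·x + 8·x^2)·Dx + (-1 + 3·x - 2·x^2)·Dx^2  (order 2).
h: a_k = -10, -36, -70, -280/3, -286/3, -1204/15, -2678/45, -13232/315, …
ICs: h(0) = -10, h′(0) = -36.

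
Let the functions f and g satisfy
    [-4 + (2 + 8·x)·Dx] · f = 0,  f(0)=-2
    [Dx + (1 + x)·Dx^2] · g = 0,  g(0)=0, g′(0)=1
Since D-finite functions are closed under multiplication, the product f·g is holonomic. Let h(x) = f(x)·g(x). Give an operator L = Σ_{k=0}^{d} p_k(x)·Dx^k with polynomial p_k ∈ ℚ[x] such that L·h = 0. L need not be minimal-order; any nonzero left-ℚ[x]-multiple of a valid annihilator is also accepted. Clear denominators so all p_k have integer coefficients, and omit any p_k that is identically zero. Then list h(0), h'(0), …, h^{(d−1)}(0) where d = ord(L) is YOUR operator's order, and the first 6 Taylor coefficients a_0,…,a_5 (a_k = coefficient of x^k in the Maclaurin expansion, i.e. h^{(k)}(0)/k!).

f: a_k = -2, -4, 4, -8, 20, -56, …
g: a_k = 0, 1, -1/2, 1/3, -1/4, 1/5, …
f·g: L₀ = L_f ⊗_s L_g, ord ≤ 1·2.
L = (10 + 4·x) + (-3 - 12·x)·Dx + (1 + 9·x + 24·x^2 + 16·x^3)·Dx^2  (order 2).
h: a_k = 0, -2, -3, 16/3, -65/6, 389/15, …
ICs: h(0) = 0, h′(0) = -2.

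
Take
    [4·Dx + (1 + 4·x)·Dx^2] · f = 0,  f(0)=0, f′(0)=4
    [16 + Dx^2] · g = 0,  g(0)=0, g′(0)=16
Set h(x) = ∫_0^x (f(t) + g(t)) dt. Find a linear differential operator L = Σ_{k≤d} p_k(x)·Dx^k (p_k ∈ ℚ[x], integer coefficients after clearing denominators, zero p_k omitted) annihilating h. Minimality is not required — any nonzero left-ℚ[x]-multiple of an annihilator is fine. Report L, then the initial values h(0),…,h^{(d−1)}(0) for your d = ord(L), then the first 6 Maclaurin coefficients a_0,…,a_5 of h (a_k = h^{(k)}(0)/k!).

L = (448 + 512·x + 1024·x^2)·Dx^2 + (48 + 320·x + 768·x^2 + 1024·x^3)·Dx^3 + (28 + 32·x + 64·x^2)·Dx^4 + (3 + 20·x + 48·x^2 + 64·x^3)·Dx^5  (order 5).
h: a_k = 0, 0, 10, -8/3, -16/3, -64/5, …
ICs: h(0) = 0, h′(0) = 0, h′′(0) = 20, h′′′(0) = -16, h′′′′(0) = -128.

f: a_k = 0, 4, -8, 64/3, -64, 1024/5, …
g: a_k = 0, 16, 0, -128/3, 0, 512/15, …
f+g: L₀ = lclm(L_f,L_g), ord ≤ 2+2.
h=∫₀ˣh₀: take L = L₀·Dx.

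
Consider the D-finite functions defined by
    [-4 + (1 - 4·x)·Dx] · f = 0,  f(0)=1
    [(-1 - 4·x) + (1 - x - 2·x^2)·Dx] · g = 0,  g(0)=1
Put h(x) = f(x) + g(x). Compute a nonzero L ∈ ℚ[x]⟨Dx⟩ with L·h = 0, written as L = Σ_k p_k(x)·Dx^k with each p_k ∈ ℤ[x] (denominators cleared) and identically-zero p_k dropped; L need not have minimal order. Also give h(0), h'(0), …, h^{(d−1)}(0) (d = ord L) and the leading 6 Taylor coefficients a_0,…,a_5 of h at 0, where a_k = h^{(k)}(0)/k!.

L = (-8 - 144·x + 96·x^2 - 128·x^3) + (26 - 28·x - 120·x^2 + 128·x^3 - 256·x^4)·Dx + (-3 + 19·x - 34·x^2 + 24·x^3 + 16·x^4 - 64·x^5)·Dx^2  (order 2).
h: a_k = 2, 5, 19, 69, 267, 1045, …
ICs: h(0) = 2, h′(0) = 5.

f: a_k = 1, 4, 16, 64, 256, 1024, …
g: a_k = 1, 1, 3, 5, 11, 21, …
Weyl lclm of L_f,L_g ⇒ L₀ (ord ≤ 2).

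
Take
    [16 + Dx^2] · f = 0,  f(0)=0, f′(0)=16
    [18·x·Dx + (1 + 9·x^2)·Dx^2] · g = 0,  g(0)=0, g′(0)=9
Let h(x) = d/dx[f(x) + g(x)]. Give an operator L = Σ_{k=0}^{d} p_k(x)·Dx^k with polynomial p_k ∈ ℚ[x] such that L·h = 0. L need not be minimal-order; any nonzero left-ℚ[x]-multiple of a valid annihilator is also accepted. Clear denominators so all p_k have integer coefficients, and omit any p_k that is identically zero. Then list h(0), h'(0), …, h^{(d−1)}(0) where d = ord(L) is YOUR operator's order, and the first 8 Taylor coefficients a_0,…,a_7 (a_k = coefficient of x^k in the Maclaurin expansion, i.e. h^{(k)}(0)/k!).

L = (-13248·x + 181440·x^3 + 186624·x^5) + (-16 + 6048·x^2 + 66096·x^4 + 93312·x^6)·Dx + (-828·x + 11340·x^3 + 11664·x^5)·Dx^2 + (-1 + 378·x^2 + 4131·x^4 + 5832·x^6)·Dx^3  (order 3).
h: a_k = 25, 0, -209, 0, 2699/3, 0, -299341/45, 0, …
ICs: h(0) = 25, h′(0) = 0, h′′(0) = -418.

f: a_k = 0, 16, 0, -128/3, 0, 512/15, 0, -4096/315, …
g: a_k = 0, 9, 0, -27, 0, 729/5, 0, -6561/7, …
h₀=f+g: left-lcm gives L₀, ord ≤ 4.
Differentiate: ansatz ord ≤ ord L₀ ⇒ L.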